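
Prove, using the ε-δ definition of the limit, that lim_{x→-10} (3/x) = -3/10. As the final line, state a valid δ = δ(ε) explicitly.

δ = min(5, (50/3)ε)

Let ε > 0 be given. We seek δ > 0 such that 0 < |x + 10| < δ implies |3/x + 3/10| < ε.
|3/x + 3/10| = 3·|-10 − x|/(10·|x|) = 3|x + 10|/(10|x|).
Require δ ≤ 5 so that |x| > 10 − 5 = 5, hence 10|x| > 50.
Then |3/x + 3/10| < 3|x + 10|/50, which is < ε when |x + 10| < (50/3)ε.
Take δ = min(5, (50/3)ε). Then 0 < |x + 10| < δ gives both |x + 10| < 5 and |x + 10| < (50/3)ε, so |3/x + 3/10| < ε.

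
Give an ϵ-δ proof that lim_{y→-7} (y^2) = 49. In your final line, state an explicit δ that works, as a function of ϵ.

Fix ϵ > 0. We seek δ > 0 with 0 < |y + 7| < δ ⇒ |y^2 − 49| < ϵ.
Factor: y^2 − 49 = (y + 7)(y - 7), so |y^2 − 49| = |y + 7|·|y - 7|.
Restrict δ ≤ 1. Then |y + 7| < 1 gives |y| < 8, so by the triangle inequality |y - 7| ≤ 8 + 7 = 15.
Hence |y^2 − 49| ≤ 15|y + 7|, which is < ϵ once |y + 7| < ϵ/15.
Take δ = min(1, ϵ/15). If 0 < |y + 7| < δ then both bounds hold and |y^2 − 49| ≤ 15|y + 7| < 15·(ϵ/15) = ϵ.

δ = min(1, ϵ/15)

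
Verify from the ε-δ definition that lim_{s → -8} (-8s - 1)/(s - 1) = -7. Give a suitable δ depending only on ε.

δ = min(9/2, (9/2)ε)

Let ε > 0. We want δ > 0 with 0 < |s + 8| < δ ⇒ |(-8s - 1)/(s - 1) + 7| < ε.
Combining over a common denominator, (-8s - 1)/(s - 1) + 7 = [(-8s - 1)·(-9) − 63·(s - 1)] / [(-9)·(s - 1)] = 9(s + 8) / ((-9)(s - 1)).
So |(-8s - 1)/(s - 1) + 7| = 9|s + 8| / (9·|s − 1|).
Require δ ≤ 9/2, so |s − 1| ≥ |-9| − |s + 8| > 9 − 9/2 = 9/2.
Hence |(-8s - 1)/(s - 1) + 7| < 9|s + 8|/(9·(9/2)) = (2/9)|s + 8|, which is < ε once |s + 8| < (9/2)ε.
Take δ = min(9/2, (9/2)ε). Then 0 < |s + 8| < δ forces both bounds, so |(-8s - 1)/(s - 1) + 7| < ε.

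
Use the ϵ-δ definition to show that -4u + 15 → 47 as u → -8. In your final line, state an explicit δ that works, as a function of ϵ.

Suppose ϵ > 0. We need δ > 0 so that 0 < |u + 8| < δ implies |(-4u + 15) − 47| < ϵ.
Since (-4u + 15) − 47 = -4(u + 8), we have |(-4u + 15) − 47| = 4|u + 8|.
Thus it suffices that |u + 8| < ϵ/4.
Choosing δ = ϵ/4 gives |(-4u + 15) − 47| = 4|u + 8| < ϵ whenever |u + 8| < δ.

δ = ϵ/4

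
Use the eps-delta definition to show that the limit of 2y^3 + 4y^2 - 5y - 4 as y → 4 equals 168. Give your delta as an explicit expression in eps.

delta = min(2, eps/187)

Suppose eps > 0. We want delta > 0 such that 0 < |y − 4| < delta implies |(2y^3 + 4y^2 - 5y - 4) − 168| < eps.
(2y^3 + 4y^2 - 5y - 4) − 168 = 2y^3 + 4y^2 - 5y - 172 = (y − 4)(2y^2 + 12y + 43).
So |(2y^3 + 4y^2 - 5y - 4) − 168| = |y − 4|·|2y^2 + 12y + 43|.
Assume first that |y − 4| < 2, so |y| < 6. Then |2y^2 + 12y + 43| ≤ 2·6^2 + 12·6 + 43 = 187.
Hence |(2y^3 + 4y^2 - 5y - 4) − 168| ≤ 187|y − 4| < eps provided |y − 4| < eps/187.
Take delta = min(2, eps/187). Then 0 < |y − 4| < delta gives both |y − 4| < 2 and |y − 4| < eps/187, so |(2y^3 + 4y^2 - 5y - 4) − 168| < eps.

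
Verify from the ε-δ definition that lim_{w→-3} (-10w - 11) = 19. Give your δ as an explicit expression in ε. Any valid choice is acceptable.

Suppose ε > 0. We need δ > 0 so that 0 < |w + 3| < δ implies |(-10w - 11) − 19| < ε.
|(-10w - 11) − 19| = |-10w - 30| = 10|w + 3|.
Thus it suffices that |w + 3| < ε/10.
Take δ = ε/10. If 0 < |w + 3| < δ then |(-10w - 11) − 19| = 10|w + 3| < 10·(ε/10) = ε.

δ = ε/10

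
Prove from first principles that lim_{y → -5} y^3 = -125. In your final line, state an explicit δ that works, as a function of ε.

Suppose ε > 0. We seek δ > 0 with 0 < |y + 5| < δ ⇒ |y^3 + 125| < ε.
Factor: y^3 + 125 = (y + 5)(y^2 - 5y + 25), so |y^3 + 125| = |y + 5|·|y^2 - 5y + 25|.
Restrict δ ≤ 1. Then |y + 5| < 1 gives |y| < 6, so by the triangle inequality |y^2 - 5y + 25| ≤ 6^2 + 5·6 + 25 = 91.
Hence |y^3 + 125| ≤ 91|y + 5|, which is < ε once |y + 5| < ε/91.
Take δ = min(1, ε/91). If 0 < |y + 5| < δ then both bounds hold and |y^3 + 125| ≤ 91|y + 5| < 91·(ε/91) = ε.

δ = min(1, ε/91)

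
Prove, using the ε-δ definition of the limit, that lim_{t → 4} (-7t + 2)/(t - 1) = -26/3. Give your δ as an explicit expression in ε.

δ = min(3/2, (9/10)ε)

Let ε > 0. We want δ > 0 with 0 < |t − 4| < δ ⇒ |(-7t + 2)/(t - 1) + 26/3| < ε.
Combining over a common denominator, (-7t + 2)/(t - 1) + 26/3 = [(-7t + 2)·3 − (-26)·(t - 1)] / [3·(t - 1)] = 5(t − 4) / (3(t - 1)).
So |(-7t + 2)/(t - 1) + 26/3| = 5|t − 4| / (3·|t − 1|).
Restrict δ ≤ 3/2. Then |t − 4| < 3/2 gives |t − 1| = |(t − 4) + 3| ≥ 3 − 3/2 = 3/2.
Hence |(-7t + 2)/(t - 1) + 26/3| < 5|t − 4|/(3·(3/2)) = (10/9)|t − 4|, which is < ε once |t − 4| < (9/10)ε.
Take δ = min(3/2, (9/10)ε). Then 0 < |t − 4| < δ forces both bounds, so |(-7t + 2)/(t - 1) + 26/3| < ε.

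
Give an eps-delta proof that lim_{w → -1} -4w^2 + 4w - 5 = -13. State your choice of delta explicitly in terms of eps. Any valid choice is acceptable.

delta = min(1, eps/16)

Fix eps > 0. We want delta > 0 such that 0 < |w + 1| < delta implies |(-4w^2 + 4w - 5) + 13| < eps.
(-4w^2 + 4w - 5) + 13 = -4w^2 + 4w + 8 = (w + 1)(-4w + 8).
So |(-4w^2 + 4w - 5) + 13| = |w + 1|·|-4w + 8|.
Assume first that |w + 1| < 1, so |w| < 2. Then |-4w + 8| ≤ 4·2 + 8 = 16.
Hence |(-4w^2 + 4w - 5) + 13| ≤ 16|w + 1| < eps provided |w + 1| < eps/16.
Choosing delta = min(1, eps/16) ensures both conditions, hence |(-4w^2 + 4w - 5) + 13| < eps.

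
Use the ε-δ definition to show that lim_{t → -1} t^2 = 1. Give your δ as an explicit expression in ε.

Let ε > 0 be given. We seek δ > 0 with 0 < |t + 1| < δ ⇒ |t^2 − 1| < ε.
Factor: t^2 − 1 = (t + 1)(t - 1), so |t^2 − 1| = |t + 1|·|t - 1|.
Restrict δ ≤ 1. Then |t + 1| < 1 gives |t| < 2, so by the triangle inequality |t - 1| ≤ 2 + 1 = 3.
Hence |t^2 − 1| ≤ 3|t + 1|, which is < ε once |t + 1| < ε/3.
Take δ = min(1, ε/3). If 0 < |t + 1| < δ then both bounds hold and |t^2 − 1| ≤ 3|t + 1| < 3·(ε/3) = ε.

δ = min(1, ε/3)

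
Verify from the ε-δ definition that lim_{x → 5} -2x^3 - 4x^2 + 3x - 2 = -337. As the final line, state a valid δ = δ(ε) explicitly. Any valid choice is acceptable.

Suppose ε > 0. We want δ > 0 such that 0 < |x − 5| < δ implies |(-2x^3 - 4x^2 + 3x - 2) + 337| < ε.
(-2x^3 - 4x^2 + 3x - 2) + 337 = -2x^3 - 4x^2 + 3x + 335 = (x − 5)(-2x^2 - 14x - 67).
So |(-2x^3 - 4x^2 + 3x - 2) + 337| = |x − 5|·|-2x^2 - 14x - 67|.
Require δ ≤ 1. Then |x − 5| < 1 gives |x| < 6, and by the triangle inequality |-2x^2 - 14x - 67| ≤ 2·6^2 + 14·6 + 67 = 223.
Hence |(-2x^3 - 4x^2 + 3x - 2) + 337| ≤ 223|x − 5| < ε provided |x − 5| < ε/223.
Choosing δ = min(1, ε/223) ensures both conditions, hence |(-2x^3 - 4x^2 + 3x - 2) + 337| < ε.

δ = min(1, ε/223)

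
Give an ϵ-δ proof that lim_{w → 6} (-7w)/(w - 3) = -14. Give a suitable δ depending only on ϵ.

Let ϵ > 0 be given. We want δ > 0 with 0 < |w − 6| < δ ⇒ |(-7w)/(w - 3) + 14| < ϵ.
Combining over a common denominator, (-7w)/(w - 3) + 14 = [(-7w)·3 − (-42)·(w - 3)] / [3·(w - 3)] = 21(w − 6) / (3(w - 3)).
So |(-7w)/(w - 3) + 14| = 21|w − 6| / (3·|w − 3|).
Restrict δ ≤ 3/2. Then |w − 6| < 3/2 gives |w − 3| = |(w − 6) + 3| ≥ 3 − 3/2 = 3/2.
Hence |(-7w)/(w - 3) + 14| < 21|w − 6|/(3·(3/2)) = (14/3)|w − 6|, which is < ϵ once |w − 6| < (3/14)ϵ.
Take δ = min(3/2, (3/14)ϵ). Then 0 < |w − 6| < δ forces both bounds, so |(-7w)/(w - 3) + 14| < ϵ.

δ = min(3/2, (3/14)ϵ)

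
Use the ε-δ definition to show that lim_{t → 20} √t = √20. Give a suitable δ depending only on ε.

Let ε > 0 be given. We want δ > 0 such that 0 < |t − 20| < δ implies |√t − √20| < ε.
Multiplying by the conjugate, |√t − √20| = |t − 20|/(√t + √20).
Restrict δ ≤ 20 so that |t − 20| < 20 forces t > 0, and then √t + √20 > √20.
Hence |√t − √20| < |t − 20|/√20, which is < ε once |t − 20| < √20·ε.
Take δ = min(20, √20·ε). If 0 < |t − 20| < δ then t > 0 and |√t − √20| < |t − 20|/√20 < ε.

δ = min(20, √20·ε)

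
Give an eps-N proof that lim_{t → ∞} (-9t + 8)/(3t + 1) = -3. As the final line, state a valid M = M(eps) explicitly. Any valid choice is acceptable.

Let eps > 0 be given. We seek M > 0 such that t > M implies |(-9t + 8)/(3t + 1) + 3| < eps.
(-9t + 8)/(3t + 1) + 3 = (3(-9t + 8) − (-9)(3t + 1)) / (3(3t + 1)) = 33/(3(3t + 1)).
For t > 0 we have 3t + 1 > 3t, so |(-9t + 8)/(3t + 1) + 3| = 33/(3(3t + 1)) < 33/(3·3t) = (11/3)/t.
Thus |(-9t + 8)/(3t + 1) + 3| < eps whenever t > (11/3)/eps.
Take M = (11/3)/eps. If t > M then |(-9t + 8)/(3t + 1) + 3| < (11/3)/t < eps.

M = (11/3)/eps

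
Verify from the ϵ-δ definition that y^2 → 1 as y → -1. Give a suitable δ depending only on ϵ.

Let ϵ > 0 be given. We seek δ > 0 with 0 < |y + 1| < δ ⇒ |y^2 − 1| < ϵ.
Factor: y^2 − 1 = (y + 1)(y - 1), so |y^2 − 1| = |y + 1|·|y - 1|.
Restrict δ ≤ 1. Then |y + 1| < 1 gives |y| < 2, so by the triangle inequality |y - 1| ≤ 2 + 1 = 3.
Hence |y^2 − 1| ≤ 3|y + 1|, which is < ϵ once |y + 1| < ϵ/3.
Take δ = min(1, ϵ/3). If 0 < |y + 1| < δ then both bounds hold and |y^2 − 1| ≤ 3|y + 1| < 3·(ϵ/3) = ϵ.

δ = min(1, ϵ/3)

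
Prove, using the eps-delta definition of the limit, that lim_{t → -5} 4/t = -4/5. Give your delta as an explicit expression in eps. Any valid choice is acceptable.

Suppose eps > 0. We seek delta > 0 such that 0 < |t + 5| < delta implies |4/t + 4/5| < eps.
|4/t + 4/5| = 4·|-5 − t|/(5·|t|) = 4|t + 5|/(5|t|).
Restrict delta ≤ 5/2. Then |t + 5| < 5/2 gives |t| > 5/2, so 5|t| > 25/2.
Then |4/t + 4/5| < 4|t + 5|/(25/2), which is < eps when |t + 5| < (25/8)eps.
Take delta = min(5/2, (25/8)eps). Then 0 < |t + 5| < delta gives both |t + 5| < 5/2 and |t + 5| < (25/8)eps, so |4/t + 4/5| < eps.

delta = min(5/2, (25/8)eps)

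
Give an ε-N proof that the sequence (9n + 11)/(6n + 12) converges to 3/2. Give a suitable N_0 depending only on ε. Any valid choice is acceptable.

Let ε > 0 be given. For n ≥ 1, |(9n + 11)/(6n + 12) − (3/2)| = |-42|/(6(6n + 12)) = 42/(6(6n + 12)).
Since 6n + 12 ≥ 6n for n ≥ 1, this is ≤ 42/(6·6n) = (7/6)/n.
So |(9n + 11)/(6n + 12) − (3/2)| < ε whenever n > (7/6)/ε.
Take N_0 = (7/6)/ε. If n > N_0 then |(9n + 11)/(6n + 12) − (3/2)| ≤ (7/6)/n < ε.

N_0 = (7/6)/ε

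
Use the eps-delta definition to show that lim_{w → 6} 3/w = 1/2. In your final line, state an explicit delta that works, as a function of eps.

delta = min(3, 6eps)

Let eps > 0 be given. We seek delta > 0 such that 0 < |w − 6| < delta implies |3/w − (1/2)| < eps.
|3/w − (1/2)| = 3·|6 − w|/(6·|w|) = 3|w − 6|/(6|w|).
Require delta ≤ 3 so that |w| > 6 − 3 = 3, hence 6|w| > 18.
Then |3/w − (1/2)| < 3|w − 6|/18, which is < eps when |w − 6| < 6eps.
Take delta = min(3, 6eps). Then 0 < |w − 6| < delta gives both |w − 6| < 3 and |w − 6| < 6eps, so |3/w − (1/2)| < eps.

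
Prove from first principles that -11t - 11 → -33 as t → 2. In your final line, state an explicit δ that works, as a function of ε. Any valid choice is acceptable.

Fix ε > 0. We need δ > 0 so that 0 < |t − 2| < δ implies |(-11t - 11) + 33| < ε.
|(-11t - 11) + 33| = |-11t + 22| = 11|t − 2|.
Thus it suffices that |t − 2| < ε/11.
Choosing δ = ε/11 gives |(-11t - 11) + 33| = 11|t − 2| < ε whenever |t − 2| < δ.

δ = ε/11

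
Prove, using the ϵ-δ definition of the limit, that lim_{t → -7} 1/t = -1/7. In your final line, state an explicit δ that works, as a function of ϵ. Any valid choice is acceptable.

Suppose ϵ > 0. We seek δ > 0 such that 0 < |t + 7| < δ implies |1/t + 1/7| < ϵ.
|1/t + 1/7| = |-7 − t|/(7·|t|) = |t + 7|/(7|t|).
Require δ ≤ 7/2 so that |t| > 7 − 7/2 = 7/2, hence 7|t| > 49/2.
Then |1/t + 1/7| < |t + 7|/(49/2), which is < ϵ when |t + 7| < (49/2)ϵ.
Take δ = min(7/2, (49/2)ϵ). Then 0 < |t + 7| < δ gives both |t + 7| < 7/2 and |t + 7| < (49/2)ϵ, so |1/t + 1/7| < ϵ.

δ = min(7/2, (49/2)ϵ)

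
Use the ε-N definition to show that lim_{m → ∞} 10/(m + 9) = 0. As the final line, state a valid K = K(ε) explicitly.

Fix ε > 0. For m ≥ 1, |10/(m + 9) − 0| = 10/(m + 9) ≤ 10/m.
We need 10/m < ε, i.e. m > 10/ε.
Take K = 10/ε. If m > K then |10/(m + 9)| ≤ 10/m < ε.

K = 10/ε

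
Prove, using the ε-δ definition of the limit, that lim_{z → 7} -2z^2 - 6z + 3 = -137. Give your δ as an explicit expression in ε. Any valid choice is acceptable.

δ = min(1, ε/36)

Let ε > 0. We want δ > 0 such that 0 < |z − 7| < δ implies |(-2z^2 - 6z + 3) + 137| < ε.
(-2z^2 - 6z + 3) + 137 = -2z^2 - 6z + 140 = (z − 7)(-2z - 20).
So |(-2z^2 - 6z + 3) + 137| = |z − 7|·|-2z - 20|.
Require δ ≤ 1. Then |z − 7| < 1 gives |z| < 8, and by the triangle inequality |-2z - 20| ≤ 2·8 + 20 = 36.
Hence |(-2z^2 - 6z + 3) + 137| ≤ 36|z − 7| < ε provided |z − 7| < ε/36.
Take δ = min(1, ε/36). Then 0 < |z − 7| < δ gives both |z − 7| < 1 and |z − 7| < ε/36, so |(-2z^2 - 6z + 3) + 137| < ε.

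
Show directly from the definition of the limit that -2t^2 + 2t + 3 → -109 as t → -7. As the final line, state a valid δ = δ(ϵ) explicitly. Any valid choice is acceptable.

Suppose ϵ > 0. We want δ > 0 such that 0 < |t + 7| < δ implies |(-2t^2 + 2t + 3) + 109| < ϵ.
(-2t^2 + 2t + 3) + 109 = -2t^2 + 2t + 112 = (t + 7)(-2t + 16).
So |(-2t^2 + 2t + 3) + 109| = |t + 7|·|-2t + 16|.
Assume first that |t + 7| < 2, so |t| < 9. Then |-2t + 16| ≤ 2·9 + 16 = 34.
Hence |(-2t^2 + 2t + 3) + 109| ≤ 34|t + 7| < ϵ provided |t + 7| < ϵ/34.
Take δ = min(2, ϵ/34). Then 0 < |t + 7| < δ gives both |t + 7| < 2 and |t + 7| < ϵ/34, so |(-2t^2 + 2t + 3) + 109| < ϵ.

δ = min(2, ϵ/34)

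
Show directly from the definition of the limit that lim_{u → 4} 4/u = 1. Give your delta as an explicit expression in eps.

delta = min(2, 2eps)

Suppose eps > 0. We seek delta > 0 such that 0 < |u − 4| < delta implies |4/u − 1| < eps.
|4/u − 1| = 4·|4 − u|/(4·|u|) = 4|u − 4|/(4|u|).
Restrict delta ≤ 2. Then |u − 4| < 2 gives |u| > 2, so 4|u| > 8.
Then |4/u − 1| < 4|u − 4|/8, which is < eps when |u − 4| < 2eps.
Take delta = min(2, 2eps). Then 0 < |u − 4| < delta gives both |u − 4| < 2 and |u − 4| < 2eps, so |4/u − 1| < eps.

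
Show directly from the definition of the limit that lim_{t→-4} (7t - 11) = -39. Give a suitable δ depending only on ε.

Let ε > 0 be given. We need δ > 0 so that 0 < |t + 4| < δ implies |(7t - 11) + 39| < ε.
|(7t - 11) + 39| = |7t + 28| = 7|t + 4|.
Thus it suffices that |t + 4| < ε/7.
Take δ = ε/7. If 0 < |t + 4| < δ then |(7t - 11) + 39| = 7|t + 4| < 7·(ε/7) = ε.

δ = ε/7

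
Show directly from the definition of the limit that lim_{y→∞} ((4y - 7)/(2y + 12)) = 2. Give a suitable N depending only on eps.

N = (31/2)/eps

Let eps > 0. We seek N > 0 such that y > N implies |(4y - 7)/(2y + 12) − 2| < eps.
(4y - 7)/(2y + 12) − 2 = (2(4y - 7) − 4(2y + 12)) / (2(2y + 12)) = -62/(2(2y + 12)).
For y > 0 we have 2y + 12 > 2y, so |(4y - 7)/(2y + 12) − 2| = 62/(2(2y + 12)) < 62/(2·2y) = (31/2)/y.
Thus |(4y - 7)/(2y + 12) − 2| < eps whenever y > (31/2)/eps.
Take N = (31/2)/eps. If y > N then |(4y - 7)/(2y + 12) − 2| < (31/2)/y < eps.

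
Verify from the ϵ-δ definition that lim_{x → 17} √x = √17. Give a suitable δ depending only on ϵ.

δ = min(17, √17·ϵ)

Fix ϵ > 0. We want δ > 0 such that 0 < |x − 17| < δ implies |√x − √17| < ϵ.
Rationalise: √x − √17 = (x − 17)/(√x + √17), so |√x − √17| = |x − 17|/(√x + √17).
Restrict δ ≤ 17 so that |x − 17| < 17 forces x > 0, and then √x + √17 > √17.
Hence |√x − √17| < |x − 17|/√17, which is < ϵ once |x − 17| < √17·ϵ.
Take δ = min(17, √17·ϵ). If 0 < |x − 17| < δ then x > 0 and |√x − √17| < |x − 17|/√17 < ϵ.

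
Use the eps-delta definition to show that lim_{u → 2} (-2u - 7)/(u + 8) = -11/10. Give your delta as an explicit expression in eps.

delta = min(5, (50/9)eps)

Suppose eps > 0. We want delta > 0 with 0 < |u − 2| < delta ⇒ |(-2u - 7)/(u + 8) + 11/10| < eps.
Combining over a common denominator, (-2u - 7)/(u + 8) + 11/10 = [(-2u - 7)·10 − (-11)·(u + 8)] / [10·(u + 8)] = -9(u − 2) / (10(u + 8)).
So |(-2u - 7)/(u + 8) + 11/10| = 9|u − 2| / (10·|u + 8|).
Require delta ≤ 5, so |u + 8| ≥ |10| − |u − 2| > 10 − 5 = 5.
Hence |(-2u - 7)/(u + 8) + 11/10| < 9|u − 2|/(10·5) = (9/50)|u − 2|, which is < eps once |u − 2| < (50/9)eps.
Take delta = min(5, (50/9)eps). Then 0 < |u − 2| < delta forces both bounds, so |(-2u - 7)/(u + 8) + 11/10| < eps.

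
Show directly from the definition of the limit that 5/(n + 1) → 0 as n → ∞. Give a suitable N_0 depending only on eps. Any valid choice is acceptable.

N_0 = 5/eps

Fix eps > 0. For n ≥ 1, |5/(n + 1) − 0| = 5/(n + 1) ≤ 5/n.
We need 5/n < eps, i.e. n > 5/eps.
Take N_0 = 5/eps. If n > N_0 then |5/(n + 1)| ≤ 5/n < eps.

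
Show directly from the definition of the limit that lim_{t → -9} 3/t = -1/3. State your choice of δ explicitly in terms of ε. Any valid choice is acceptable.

δ = min(9/2, (27/2)ε)

Let ε > 0 be given. We seek δ > 0 such that 0 < |t + 9| < δ implies |3/t + 1/3| < ε.
|3/t + 1/3| = 3·|-9 − t|/(9·|t|) = 3|t + 9|/(9|t|).
Restrict δ ≤ 9/2. Then |t + 9| < 9/2 gives |t| > 9/2, so 9|t| > 81/2.
Then |3/t + 1/3| < 3|t + 9|/(81/2), which is < ε when |t + 9| < (27/2)ε.
Take δ = min(9/2, (27/2)ε). Then 0 < |t + 9| < δ gives both |t + 9| < 9/2 and |t + 9| < (27/2)ε, so |3/t + 1/3| < ε.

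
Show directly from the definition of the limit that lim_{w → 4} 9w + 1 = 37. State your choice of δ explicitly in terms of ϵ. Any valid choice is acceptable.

δ = ϵ/9

Suppose ϵ > 0. We need δ > 0 so that 0 < |w − 4| < δ implies |(9w + 1) − 37| < ϵ.
Since (9w + 1) − 37 = 9(w − 4), we have |(9w + 1) − 37| = 9|w − 4|.
Thus it suffices that |w − 4| < ϵ/9.
Take δ = ϵ/9. If 0 < |w − 4| < δ then |(9w + 1) − 37| = 9|w − 4| < 9·(ϵ/9) = ϵ.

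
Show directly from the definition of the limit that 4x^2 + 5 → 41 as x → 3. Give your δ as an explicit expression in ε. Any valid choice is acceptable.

δ = min(2, ε/32)

Let ε > 0 be given. We want δ > 0 such that 0 < |x − 3| < δ implies |(4x^2 + 5) − 41| < ε.
(4x^2 + 5) − 41 = 4x^2 - 36 = (x − 3)(4x + 12).
So |(4x^2 + 5) − 41| = |x − 3|·|4x + 12|.
Assume first that |x − 3| < 2, so |x| < 5. Then |4x + 12| ≤ 4·5 + 12 = 32.
Hence |(4x^2 + 5) − 41| ≤ 32|x − 3| < ε provided |x − 3| < ε/32.
Take δ = min(2, ε/32). Then 0 < |x − 3| < δ gives both |x − 3| < 2 and |x − 3| < ε/32, so |(4x^2 + 5) − 41| < ε.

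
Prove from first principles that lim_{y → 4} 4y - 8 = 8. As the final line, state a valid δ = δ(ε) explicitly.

Let ε > 0. We need δ > 0 so that 0 < |y − 4| < δ implies |(4y - 8) − 8| < ε.
Since (4y - 8) − 8 = 4(y − 4), we have |(4y - 8) − 8| = 4|y − 4|.
So 4|y − 4| < ε exactly when |y − 4| < ε/4.
Choosing δ = ε/4 gives |(4y - 8) − 8| = 4|y − 4| < ε whenever |y − 4| < δ.

δ = ε/4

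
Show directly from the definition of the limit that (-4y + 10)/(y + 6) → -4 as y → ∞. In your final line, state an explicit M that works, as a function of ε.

M = 34/ε

Suppose ε > 0. We seek M > 0 such that y > M implies |(-4y + 10)/(y + 6) + 4| < ε.
(-4y + 10)/(y + 6) + 4 = ((-4y + 10) − (-4)(y + 6)) / ((y + 6)) = 34/((y + 6)).
For y > 0 we have y + 6 > y, so |(-4y + 10)/(y + 6) + 4| = 34/((y + 6)) < 34/(y) = 34/y.
Thus |(-4y + 10)/(y + 6) + 4| < ε whenever y > 34/ε.
Take M = 34/ε. If y > M then |(-4y + 10)/(y + 6) + 4| < 34/y < ε.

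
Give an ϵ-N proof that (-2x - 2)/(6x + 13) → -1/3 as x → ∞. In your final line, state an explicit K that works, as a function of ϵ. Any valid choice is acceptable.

Fix ϵ > 0. We seek K > 0 such that x > K implies |(-2x - 2)/(6x + 13) + 1/3| < ϵ.
(-2x - 2)/(6x + 13) + 1/3 = (6(-2x - 2) − (-2)(6x + 13)) / (6(6x + 13)) = 14/(6(6x + 13)).
For x > 0 we have 6x + 13 > 6x, so |(-2x - 2)/(6x + 13) + 1/3| = 14/(6(6x + 13)) < 14/(6·6x) = (7/18)/x.
Thus |(-2x - 2)/(6x + 13) + 1/3| < ϵ whenever x > (7/18)/ϵ.
Take K = (7/18)/ϵ. If x > K then |(-2x - 2)/(6x + 13) + 1/3| < (7/18)/x < ϵ.

K = (7/18)/ϵ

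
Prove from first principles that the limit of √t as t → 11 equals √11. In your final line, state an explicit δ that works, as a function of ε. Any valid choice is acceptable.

δ = min(11, √11·ε)

Fix ε > 0. We want δ > 0 such that 0 < |t − 11| < δ implies |√t − √11| < ε.
Rationalise: √t − √11 = (t − 11)/(√t + √11), so |√t − √11| = |t − 11|/(√t + √11).
Restrict δ ≤ 11 so that |t − 11| < 11 forces t > 0, and then √t + √11 > √11.
Hence |√t − √11| < |t − 11|/√11, which is < ε once |t − 11| < √11·ε.
Take δ = min(11, √11·ε). If 0 < |t − 11| < δ then t > 0 and |√t − √11| < |t − 11|/√11 < ε.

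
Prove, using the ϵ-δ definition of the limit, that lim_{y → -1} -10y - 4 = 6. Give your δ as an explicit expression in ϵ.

Let ϵ > 0. We need δ > 0 so that 0 < |y + 1| < δ implies |(-10y - 4) − 6| < ϵ.
Since (-10y - 4) − 6 = -10(y + 1), we have |(-10y - 4) − 6| = 10|y + 1|.
So 10|y + 1| < ϵ exactly when |y + 1| < ϵ/10.
Take δ = ϵ/10. If 0 < |y + 1| < δ then |(-10y - 4) − 6| = 10|y + 1| < 10·(ϵ/10) = ϵ.

δ = ϵ/10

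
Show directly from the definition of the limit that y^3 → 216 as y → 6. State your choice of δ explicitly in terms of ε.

δ = min(2, ε/148)

Let ε > 0 be given. We seek δ > 0 with 0 < |y − 6| < δ ⇒ |y^3 − 216| < ε.
Factor: y^3 − 216 = (y − 6)(y^2 + 6y + 36), so |y^3 − 216| = |y − 6|·|y^2 + 6y + 36|.
Restrict δ ≤ 2. Then |y − 6| < 2 gives |y| < 8, so by the triangle inequality |y^2 + 6y + 36| ≤ 8^2 + 6·8 + 36 = 148.
Hence |y^3 − 216| ≤ 148|y − 6|, which is < ε once |y − 6| < ε/148.
Take δ = min(2, ε/148). If 0 < |y − 6| < δ then both bounds hold and |y^3 − 216| ≤ 148|y − 6| < 148·(ε/148) = ε.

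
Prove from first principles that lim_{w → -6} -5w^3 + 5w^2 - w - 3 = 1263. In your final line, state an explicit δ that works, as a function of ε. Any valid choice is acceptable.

Let ε > 0. We want δ > 0 such that 0 < |w + 6| < δ implies |(-5w^3 + 5w^2 - w - 3) − 1263| < ε.
(-5w^3 + 5w^2 - w - 3) − 1263 = -5w^3 + 5w^2 - w - 1266 = (w + 6)(-5w^2 + 35w - 211).
So |(-5w^3 + 5w^2 - w - 3) − 1263| = |w + 6|·|-5w^2 + 35w - 211|.
Assume first that |w + 6| < 1, so |w| < 7. Then |-5w^2 + 35w - 211| ≤ 5·7^2 + 35·7 + 211 = 701.
Hence |(-5w^3 + 5w^2 - w - 3) − 1263| ≤ 701|w + 6| < ε provided |w + 6| < ε/701.
Choosing δ = min(1, ε/701) ensures both conditions, hence |(-5w^3 + 5w^2 - w - 3) − 1263| < ε.

δ = min(1, ε/701)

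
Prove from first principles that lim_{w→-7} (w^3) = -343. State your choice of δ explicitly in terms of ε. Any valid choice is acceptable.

Fix ε > 0. We seek δ > 0 with 0 < |w + 7| < δ ⇒ |w^3 + 343| < ε.
Factor: w^3 + 343 = (w + 7)(w^2 - 7w + 49), so |w^3 + 343| = |w + 7|·|w^2 - 7w + 49|.
Restrict δ ≤ 2. Then |w + 7| < 2 gives |w| < 9, so by the triangle inequality |w^2 - 7w + 49| ≤ 9^2 + 7·9 + 49 = 193.
Hence |w^3 + 343| ≤ 193|w + 7|, which is < ε once |w + 7| < ε/193.
Take δ = min(2, ε/193). If 0 < |w + 7| < δ then both bounds hold and |w^3 + 343| ≤ 193|w + 7| < 193·(ε/193) = ε.

δ = min(2, ε/193)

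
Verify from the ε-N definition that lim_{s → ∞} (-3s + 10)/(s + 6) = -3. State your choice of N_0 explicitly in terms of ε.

Let ε > 0. We seek N_0 > 0 such that s > N_0 implies |(-3s + 10)/(s + 6) + 3| < ε.
(-3s + 10)/(s + 6) + 3 = ((-3s + 10) − (-3)(s + 6)) / ((s + 6)) = 28/((s + 6)).
For s > 0 we have s + 6 > s, so |(-3s + 10)/(s + 6) + 3| = 28/((s + 6)) < 28/(s) = 28/s.
Thus |(-3s + 10)/(s + 6) + 3| < ε whenever s > 28/ε.
Take N_0 = 28/ε. If s > N_0 then |(-3s + 10)/(s + 6) + 3| < 28/s < ε.

N_0 = 28/ε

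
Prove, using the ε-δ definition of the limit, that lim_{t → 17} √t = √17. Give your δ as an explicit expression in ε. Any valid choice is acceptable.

δ = min(17, √17·ε)

Let ε > 0. We want δ > 0 such that 0 < |t − 17| < δ implies |√t − √17| < ε.
Multiplying by the conjugate, |√t − √17| = |t − 17|/(√t + √17).
Restrict δ ≤ 17 so that |t − 17| < 17 forces t > 0, and then √t + √17 > √17.
Hence |√t − √17| < |t − 17|/√17, which is < ε once |t − 17| < √17·ε.
Take δ = min(17, √17·ε). If 0 < |t − 17| < δ then t > 0 and |√t − √17| < |t − 17|/√17 < ε.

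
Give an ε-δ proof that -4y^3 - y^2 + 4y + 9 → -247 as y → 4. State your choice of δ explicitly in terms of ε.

δ = min(1, ε/249)

Let ε > 0. We want δ > 0 such that 0 < |y − 4| < δ implies |(-4y^3 - y^2 + 4y + 9) + 247| < ε.
(-4y^3 - y^2 + 4y + 9) + 247 = -4y^3 - y^2 + 4y + 256 = (y − 4)(-4y^2 - 17y - 64).
So |(-4y^3 - y^2 + 4y + 9) + 247| = |y − 4|·|-4y^2 - 17y - 64|.
Assume first that |y − 4| < 1, so |y| < 5. Then |-4y^2 - 17y - 64| ≤ 4·5^2 + 17·5 + 64 = 249.
Hence |(-4y^3 - y^2 + 4y + 9) + 247| ≤ 249|y − 4| < ε provided |y − 4| < ε/249.
Take δ = min(1, ε/249). Then 0 < |y − 4| < δ gives both |y − 4| < 1 and |y − 4| < ε/249, so |(-4y^3 - y^2 + 4y + 9) + 247| < ε.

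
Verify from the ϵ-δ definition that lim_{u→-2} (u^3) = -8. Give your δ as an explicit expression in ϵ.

δ = min(2, ϵ/28)

Let ϵ > 0. We seek δ > 0 with 0 < |u + 2| < δ ⇒ |u^3 + 8| < ϵ.
Factor: u^3 + 8 = (u + 2)(u^2 - 2u + 4), so |u^3 + 8| = |u + 2|·|u^2 - 2u + 4|.
Restrict δ ≤ 2. Then |u + 2| < 2 gives |u| < 4, so by the triangle inequality |u^2 - 2u + 4| ≤ 4^2 + 2·4 + 4 = 28.
Hence |u^3 + 8| ≤ 28|u + 2|, which is < ϵ once |u + 2| < ϵ/28.
Take δ = min(2, ϵ/28). If 0 < |u + 2| < δ then both bounds hold and |u^3 + 8| ≤ 28|u + 2| < 28·(ϵ/28) = ϵ.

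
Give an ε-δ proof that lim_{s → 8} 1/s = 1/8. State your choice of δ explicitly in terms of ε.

δ = min(4, 32ε)

Suppose ε > 0. We seek δ > 0 such that 0 < |s − 8| < δ implies |1/s − (1/8)| < ε.
|1/s − (1/8)| = |8 − s|/(8·|s|) = |s − 8|/(8|s|).
Require δ ≤ 4 so that |s| > 8 − 4 = 4, hence 8|s| > 32.
Then |1/s − (1/8)| < |s − 8|/32, which is < ε when |s − 8| < 32ε.
Take δ = min(4, 32ε). Then 0 < |s − 8| < δ gives both |s − 8| < 4 and |s − 8| < 32ε, so |1/s − (1/8)| < ε.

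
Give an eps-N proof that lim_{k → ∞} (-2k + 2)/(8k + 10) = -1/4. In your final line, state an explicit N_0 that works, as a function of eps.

Fix eps > 0. For k ≥ 1, |(-2k + 2)/(8k + 10) + 1/4| = |36|/(8(8k + 10)) = 36/(8(8k + 10)).
Since 8k + 10 ≥ 8k for k ≥ 1, this is ≤ 36/(8·8k) = (9/16)/k.
So |(-2k + 2)/(8k + 10) + 1/4| < eps whenever k > (9/16)/eps.
Take N_0 = (9/16)/eps. If k > N_0 then |(-2k + 2)/(8k + 10) + 1/4| ≤ (9/16)/k < eps.

N_0 = (9/16)/eps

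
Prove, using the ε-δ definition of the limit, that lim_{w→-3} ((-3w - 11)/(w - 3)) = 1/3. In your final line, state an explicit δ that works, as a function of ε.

δ = min(3, (9/10)ε)

Suppose ε > 0. We want δ > 0 with 0 < |w + 3| < δ ⇒ |(-3w - 11)/(w - 3) − (1/3)| < ε.
Combining over a common denominator, (-3w - 11)/(w - 3) − (1/3) = [(-3w - 11)·(-6) − (-2)·(w - 3)] / [(-6)·(w - 3)] = 20(w + 3) / ((-6)(w - 3)).
So |(-3w - 11)/(w - 3) − (1/3)| = 20|w + 3| / (6·|w − 3|).
Require δ ≤ 3, so |w − 3| ≥ |-6| − |w + 3| > 6 − 3 = 3.
Hence |(-3w - 11)/(w - 3) − (1/3)| < 20|w + 3|/(6·3) = (10/9)|w + 3|, which is < ε once |w + 3| < (9/10)ε.
Take δ = min(3, (9/10)ε). Then 0 < |w + 3| < δ forces both bounds, so |(-3w - 11)/(w - 3) − (1/3)| < ε.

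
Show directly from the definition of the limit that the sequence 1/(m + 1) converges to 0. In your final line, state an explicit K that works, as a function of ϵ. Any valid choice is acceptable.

Fix ϵ > 0. For m ≥ 1, |1/(m + 1) − 0| = 1/(m + 1) ≤ 1/m.
We need 1/m < ϵ, i.e. m > 1/ϵ.
Take K = 1/ϵ. If m > K then |1/(m + 1)| ≤ 1/m < ϵ.

K = 1/ϵ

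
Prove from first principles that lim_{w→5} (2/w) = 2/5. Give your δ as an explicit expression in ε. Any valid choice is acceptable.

δ = min(5/2, (25/4)ε)

Let ε > 0. We seek δ > 0 such that 0 < |w − 5| < δ implies |2/w − (2/5)| < ε.
|2/w − (2/5)| = 2·|5 − w|/(5·|w|) = 2|w − 5|/(5|w|).
Require δ ≤ 5/2 so that |w| > 5 − 5/2 = 5/2, hence 5|w| > 25/2.
Then |2/w − (2/5)| < 2|w − 5|/(25/2), which is < ε when |w − 5| < (25/4)ε.
Take δ = min(5/2, (25/4)ε). Then 0 < |w − 5| < δ gives both |w − 5| < 5/2 and |w − 5| < (25/4)ε, so |2/w − (2/5)| < ε.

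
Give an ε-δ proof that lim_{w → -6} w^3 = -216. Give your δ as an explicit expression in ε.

δ = min(2, ε/148)

Let ε > 0. We seek δ > 0 with 0 < |w + 6| < δ ⇒ |w^3 + 216| < ε.
Factor: w^3 + 216 = (w + 6)(w^2 - 6w + 36), so |w^3 + 216| = |w + 6|·|w^2 - 6w + 36|.
Impose δ ≤ 2 so that |w| < 8; then |w^2 - 6w + 36| ≤ 148.
Hence |w^3 + 216| ≤ 148|w + 6|, which is < ε once |w + 6| < ε/148.
Take δ = min(2, ε/148). If 0 < |w + 6| < δ then both bounds hold and |w^3 + 216| ≤ 148|w + 6| < 148·(ε/148) = ε.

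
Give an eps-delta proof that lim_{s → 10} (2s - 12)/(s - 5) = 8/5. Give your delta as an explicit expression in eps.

Let eps > 0 be given. We want delta > 0 with 0 < |s − 10| < delta ⇒ |(2s - 12)/(s - 5) − (8/5)| < eps.
Combining over a common denominator, (2s - 12)/(s - 5) − (8/5) = [(2s - 12)·5 − 8·(s - 5)] / [5·(s - 5)] = 2(s − 10) / (5(s - 5)).
So |(2s - 12)/(s - 5) − (8/5)| = 2|s − 10| / (5·|s − 5|).
Restrict delta ≤ 5/2. Then |s − 10| < 5/2 gives |s − 5| = |(s − 10) + 5| ≥ 5 − 5/2 = 5/2.
Hence |(2s - 12)/(s - 5) − (8/5)| < 2|s − 10|/(5·(5/2)) = (4/25)|s − 10|, which is < eps once |s − 10| < (25/4)eps.
Take delta = min(5/2, (25/4)eps). Then 0 < |s − 10| < delta forces both bounds, so |(2s - 12)/(s - 5) − (8/5)| < eps.

delta = min(5/2, (25/4)eps)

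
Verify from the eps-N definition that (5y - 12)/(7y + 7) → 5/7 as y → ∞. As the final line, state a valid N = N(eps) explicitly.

Fix eps > 0. We seek N > 0 such that y > N implies |(5y - 12)/(7y + 7) − (5/7)| < eps.
(5y - 12)/(7y + 7) − (5/7) = (7(5y - 12) − 5(7y + 7)) / (7(7y + 7)) = -119/(7(7y + 7)).
For y > 0 we have 7y + 7 > 7y, so |(5y - 12)/(7y + 7) − (5/7)| = 119/(7(7y + 7)) < 119/(7·7y) = (17/7)/y.
Thus |(5y - 12)/(7y + 7) − (5/7)| < eps whenever y > (17/7)/eps.
Take N = (17/7)/eps. If y > N then |(5y - 12)/(7y + 7) − (5/7)| < (17/7)/y < eps.

N = (17/7)/eps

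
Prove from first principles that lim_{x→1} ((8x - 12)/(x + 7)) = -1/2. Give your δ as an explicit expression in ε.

Suppose ε > 0. We want δ > 0 with 0 < |x − 1| < δ ⇒ |(8x - 12)/(x + 7) + 1/2| < ε.
Combining over a common denominator, (8x - 12)/(x + 7) + 1/2 = [(8x - 12)·8 − (-4)·(x + 7)] / [8·(x + 7)] = 68(x − 1) / (8(x + 7)).
So |(8x - 12)/(x + 7) + 1/2| = 68|x − 1| / (8·|x + 7|).
Restrict δ ≤ 4. Then |x − 1| < 4 gives |x + 7| = |(x − 1) + 8| ≥ 8 − 4 = 4.
Hence |(8x - 12)/(x + 7) + 1/2| < 68|x − 1|/(8·4) = (17/8)|x − 1|, which is < ε once |x − 1| < (8/17)ε.
Take δ = min(4, (8/17)ε). Then 0 < |x − 1| < δ forces both bounds, so |(8x - 12)/(x + 7) + 1/2| < ε.

δ = min(4, (8/17)ε)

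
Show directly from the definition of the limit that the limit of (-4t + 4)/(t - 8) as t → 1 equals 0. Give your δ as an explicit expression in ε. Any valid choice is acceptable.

Suppose ε > 0. We want δ > 0 with 0 < |t − 1| < δ ⇒ |(-4t + 4)/(t - 8) − 0| < ε.
Combining over a common denominator, (-4t + 4)/(t - 8) − 0 = [(-4t + 4)·(-7) − 0·(t - 8)] / [(-7)·(t - 8)] = 28(t − 1) / ((-7)(t - 8)).
So |(-4t + 4)/(t - 8) − 0| = 28|t − 1| / (7·|t − 8|).
Restrict δ ≤ 7/2. Then |t − 1| < 7/2 gives |t − 8| = |(t − 1) + (-7)| ≥ 7 − 7/2 = 7/2.
Hence |(-4t + 4)/(t - 8) − 0| < 28|t − 1|/(7·(7/2)) = (8/7)|t − 1|, which is < ε once |t − 1| < (7/8)ε.
Take δ = min(7/2, (7/8)ε). Then 0 < |t − 1| < δ forces both bounds, so |(-4t + 4)/(t - 8) − 0| < ε.

δ = min(7/2, (7/8)ε)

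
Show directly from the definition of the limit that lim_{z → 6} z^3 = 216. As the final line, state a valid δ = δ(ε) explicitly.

Let ε > 0 be given. We seek δ > 0 with 0 < |z − 6| < δ ⇒ |z^3 − 216| < ε.
Factor: z^3 − 216 = (z − 6)(z^2 + 6z + 36), so |z^3 − 216| = |z − 6|·|z^2 + 6z + 36|.
Restrict δ ≤ 1. Then |z − 6| < 1 gives |z| < 7, so by the triangle inequality |z^2 + 6z + 36| ≤ 7^2 + 6·7 + 36 = 127.
Hence |z^3 − 216| ≤ 127|z − 6|, which is < ε once |z − 6| < ε/127.
Take δ = min(1, ε/127). If 0 < |z − 6| < δ then both bounds hold and |z^3 − 216| ≤ 127|z − 6| < 127·(ε/127) = ε.

δ = min(1, ε/127)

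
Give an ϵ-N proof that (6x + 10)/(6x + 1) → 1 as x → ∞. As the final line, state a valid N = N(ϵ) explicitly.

N = (3/2)/ϵ

Let ϵ > 0 be given. We seek N > 0 such that x > N implies |(6x + 10)/(6x + 1) − 1| < ϵ.
(6x + 10)/(6x + 1) − 1 = (6(6x + 10) − 6(6x + 1)) / (6(6x + 1)) = 54/(6(6x + 1)).
For x > 0 we have 6x + 1 > 6x, so |(6x + 10)/(6x + 1) − 1| = 54/(6(6x + 1)) < 54/(6·6x) = (3/2)/x.
Thus |(6x + 10)/(6x + 1) − 1| < ϵ whenever x > (3/2)/ϵ.
Take N = (3/2)/ϵ. If x > N then |(6x + 10)/(6x + 1) − 1| < (3/2)/x < ϵ.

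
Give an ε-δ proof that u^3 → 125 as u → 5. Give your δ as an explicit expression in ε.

δ = min(2, ε/109)

Fix ε > 0. We seek δ > 0 with 0 < |u − 5| < δ ⇒ |u^3 − 125| < ε.
Factor: u^3 − 125 = (u − 5)(u^2 + 5u + 25), so |u^3 − 125| = |u − 5|·|u^2 + 5u + 25|.
Impose δ ≤ 2 so that |u| < 7; then |u^2 + 5u + 25| ≤ 109.
Hence |u^3 − 125| ≤ 109|u − 5|, which is < ε once |u − 5| < ε/109.
Take δ = min(2, ε/109). If 0 < |u − 5| < δ then both bounds hold and |u^3 − 125| ≤ 109|u − 5| < 109·(ε/109) = ε.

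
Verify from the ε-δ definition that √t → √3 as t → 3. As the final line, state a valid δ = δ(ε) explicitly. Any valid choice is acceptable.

Let ε > 0. We want δ > 0 such that 0 < |t − 3| < δ implies |√t − √3| < ε.
Multiplying by the conjugate, |√t − √3| = |t − 3|/(√t + √3).
Restrict δ ≤ 3 so that |t − 3| < 3 forces t > 0, and then √t + √3 > √3.
Hence |√t − √3| < |t − 3|/√3, which is < ε once |t − 3| < √3·ε.
Take δ = min(3, √3·ε). If 0 < |t − 3| < δ then t > 0 and |√t − √3| < |t − 3|/√3 < ε.

δ = min(3, √3·ε)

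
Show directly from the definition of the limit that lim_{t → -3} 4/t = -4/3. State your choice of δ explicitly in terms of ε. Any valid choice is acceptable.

δ = min(3/2, (9/8)ε)

Suppose ε > 0. We seek δ > 0 such that 0 < |t + 3| < δ implies |4/t + 4/3| < ε.
|4/t + 4/3| = 4·|-3 − t|/(3·|t|) = 4|t + 3|/(3|t|).
Require δ ≤ 3/2 so that |t| > 3 − 3/2 = 3/2, hence 3|t| > 9/2.
Then |4/t + 4/3| < 4|t + 3|/(9/2), which is < ε when |t + 3| < (9/8)ε.
Take δ = min(3/2, (9/8)ε). Then 0 < |t + 3| < δ gives both |t + 3| < 3/2 and |t + 3| < (9/8)ε, so |4/t + 4/3| < ε.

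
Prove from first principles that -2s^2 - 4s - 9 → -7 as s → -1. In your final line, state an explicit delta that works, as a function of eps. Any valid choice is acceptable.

Fix eps > 0. We want delta > 0 such that 0 < |s + 1| < delta implies |(-2s^2 - 4s - 9) + 7| < eps.
(-2s^2 - 4s - 9) + 7 = -2s^2 - 4s - 2 = (s + 1)(-2s - 2).
So |(-2s^2 - 4s - 9) + 7| = |s + 1|·|-2s - 2|.
Assume first that |s + 1| < 1, so |s| < 2. Then |-2s - 2| ≤ 2·2 + 2 = 6.
Hence |(-2s^2 - 4s - 9) + 7| ≤ 6|s + 1| < eps provided |s + 1| < eps/6.
Choosing delta = min(1, eps/6) ensures both conditions, hence |(-2s^2 - 4s - 9) + 7| < eps.

delta = min(1, eps/6)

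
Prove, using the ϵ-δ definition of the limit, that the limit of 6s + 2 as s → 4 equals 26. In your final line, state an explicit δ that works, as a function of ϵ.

δ = ϵ/6

Fix ϵ > 0. We need δ > 0 so that 0 < |s − 4| < δ implies |(6s + 2) − 26| < ϵ.
Since (6s + 2) − 26 = 6(s − 4), we have |(6s + 2) − 26| = 6|s − 4|.
Thus it suffices that |s − 4| < ϵ/6.
Take δ = ϵ/6. If 0 < |s − 4| < δ then |(6s + 2) − 26| = 6|s − 4| < 6·(ϵ/6) = ϵ.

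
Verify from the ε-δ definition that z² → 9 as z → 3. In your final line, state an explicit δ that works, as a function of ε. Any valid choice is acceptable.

Suppose ε > 0. We seek δ > 0 with 0 < |z − 3| < δ ⇒ |z² − 9| < ε.
Factor: z² − 9 = (z − 3)(z + 3), so |z² − 9| = |z − 3|·|z + 3|.
Impose δ ≤ 1 so that |z| < 4; then |z + 3| ≤ 7.
Hence |z² − 9| ≤ 7|z − 3|, which is < ε once |z − 3| < ε/7.
Take δ = min(1, ε/7). If 0 < |z − 3| < δ then both bounds hold and |z² − 9| ≤ 7|z − 3| < 7·(ε/7) = ε.

δ = min(1, ε/7)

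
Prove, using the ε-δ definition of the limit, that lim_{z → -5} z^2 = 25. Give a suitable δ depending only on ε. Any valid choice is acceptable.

Let ε > 0 be given. We seek δ > 0 with 0 < |z + 5| < δ ⇒ |z^2 − 25| < ε.
Factor: z^2 − 25 = (z + 5)(z - 5), so |z^2 − 25| = |z + 5|·|z - 5|.
Restrict δ ≤ 1. Then |z + 5| < 1 gives |z| < 6, so by the triangle inequality |z - 5| ≤ 6 + 5 = 11.
Hence |z^2 − 25| ≤ 11|z + 5|, which is < ε once |z + 5| < ε/11.
Take δ = min(1, ε/11). If 0 < |z + 5| < δ then both bounds hold and |z^2 − 25| ≤ 11|z + 5| < 11·(ε/11) = ε.

δ = min(1, ε/11)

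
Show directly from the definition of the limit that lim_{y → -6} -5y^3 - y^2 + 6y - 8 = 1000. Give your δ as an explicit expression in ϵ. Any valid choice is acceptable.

δ = min(1, ϵ/616)

Let ϵ > 0. We want δ > 0 such that 0 < |y + 6| < δ implies |(-5y^3 - y^2 + 6y - 8) − 1000| < ϵ.
(-5y^3 - y^2 + 6y - 8) − 1000 = -5y^3 - y^2 + 6y - 1008 = (y + 6)(-5y^2 + 29y - 168).
So |(-5y^3 - y^2 + 6y - 8) − 1000| = |y + 6|·|-5y^2 + 29y - 168|.
Require δ ≤ 1. Then |y + 6| < 1 gives |y| < 7, and by the triangle inequality |-5y^2 + 29y - 168| ≤ 5·7^2 + 29·7 + 168 = 616.
Hence |(-5y^3 - y^2 + 6y - 8) − 1000| ≤ 616|y + 6| < ϵ provided |y + 6| < ϵ/616.
Take δ = min(1, ϵ/616). Then 0 < |y + 6| < δ gives both |y + 6| < 1 and |y + 6| < ϵ/616, so |(-5y^3 - y^2 + 6y - 8) − 1000| < ϵ.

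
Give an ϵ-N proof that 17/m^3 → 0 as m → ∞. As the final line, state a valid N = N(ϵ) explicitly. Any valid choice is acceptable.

N = (17/ϵ)^{1/3}

Let ϵ > 0 be given. For m ≥ 1, |17/m^3 − 0| = 17/m^3.
17/m^3 < ϵ ⇔ m^3 > 17/ϵ ⇔ m > (17/ϵ)^{1/3}.
Take N = (17/ϵ)^{1/3}. Then m > N implies 17/m^3 < ϵ.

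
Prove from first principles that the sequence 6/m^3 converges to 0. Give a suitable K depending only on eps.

K = (6/eps)^{1/3}

Suppose eps > 0. For m ≥ 1, |6/m^3 − 0| = 6/m^3.
6/m^3 < eps ⇔ m^3 > 6/eps ⇔ m > (6/eps)^{1/3}.
Take K = (6/eps)^{1/3}. Then m > K implies 6/m^3 < eps.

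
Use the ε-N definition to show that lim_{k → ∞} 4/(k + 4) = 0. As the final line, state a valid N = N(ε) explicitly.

N = 4/ε

Let ε > 0. For k ≥ 1, |4/(k + 4) − 0| = 4/(k + 4) ≤ 4/k.
We need 4/k < ε, i.e. k > 4/ε.
Take N = 4/ε. If k > N then |4/(k + 4)| ≤ 4/k < ε.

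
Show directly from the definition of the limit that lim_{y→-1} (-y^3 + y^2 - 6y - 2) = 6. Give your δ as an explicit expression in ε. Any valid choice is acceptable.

δ = min(1, ε/16)

Let ε > 0 be given. We want δ > 0 such that 0 < |y + 1| < δ implies |(-y^3 + y^2 - 6y - 2) − 6| < ε.
(-y^3 + y^2 - 6y - 2) − 6 = -y^3 + y^2 - 6y - 8 = (y + 1)(-y^2 + 2y - 8).
So |(-y^3 + y^2 - 6y - 2) − 6| = |y + 1|·|-y^2 + 2y - 8|.
Require δ ≤ 1. Then |y + 1| < 1 gives |y| < 2, and by the triangle inequality |-y^2 + 2y - 8| ≤ 2^2 + 2·2 + 8 = 16.
Hence |(-y^3 + y^2 - 6y - 2) − 6| ≤ 16|y + 1| < ε provided |y + 1| < ε/16.
Choosing δ = min(1, ε/16) ensures both conditions, hence |(-y^3 + y^2 - 6y - 2) − 6| < ε.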